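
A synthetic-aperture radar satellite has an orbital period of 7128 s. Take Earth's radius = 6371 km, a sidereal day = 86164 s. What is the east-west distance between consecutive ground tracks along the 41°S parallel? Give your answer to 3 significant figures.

Node shift per orbit = (7128.0/86164) × 360° = 29.78°.
Equatorial spacing = 29.78 × 111.2 km/° = 3312 km.
At 41° latitude, spacing = 3312 × cos(41°) = 2499 km.

2500 km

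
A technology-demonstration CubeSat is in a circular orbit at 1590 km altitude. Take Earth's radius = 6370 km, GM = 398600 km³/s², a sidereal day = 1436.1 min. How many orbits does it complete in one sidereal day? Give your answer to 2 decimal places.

Semi-major axis a = 6370 + 1590 = 7960 km. Period T = 2π√(a³/μ) = 2π√(7960³/398600) = 7067.7 s = 117.80 min.
Orbits per sidereal day = 86166 / 7067.7 = 12.191.

12.19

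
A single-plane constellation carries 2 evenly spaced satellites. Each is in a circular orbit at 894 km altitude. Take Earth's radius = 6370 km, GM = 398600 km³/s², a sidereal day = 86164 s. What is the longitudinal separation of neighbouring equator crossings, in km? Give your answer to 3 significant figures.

Semi-major axis a = 6370 + 894 = 7264 km. Period T = 2π√(a³/μ) = 2π√(7264³/398600) = 6161.3 s = 102.69 min.
Single-satellite node shift = (6161.3/86164) × 360° = 25.74°.
With 2 satellites evenly phased, successive equator crossings are 25.74/2 = 12.871° apart.
That is 12.871 × 111.2 = 1431 km at the equator.

1430 km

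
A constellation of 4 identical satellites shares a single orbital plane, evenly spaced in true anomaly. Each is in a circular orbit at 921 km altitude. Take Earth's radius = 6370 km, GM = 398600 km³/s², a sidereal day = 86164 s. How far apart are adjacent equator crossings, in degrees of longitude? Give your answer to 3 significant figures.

6.47°

Semi-major axis a = 6370 + 921 = 7291 km. Period T = 2π√(a³/μ) = 2π√(7291³/398600) = 6195.7 s = 103.26 min.
Single-satellite node shift = (6195.7/86164) × 360° = 25.89°.
With 4 satellites evenly phased, successive equator crossings are 25.89/4 = 6.472° apart.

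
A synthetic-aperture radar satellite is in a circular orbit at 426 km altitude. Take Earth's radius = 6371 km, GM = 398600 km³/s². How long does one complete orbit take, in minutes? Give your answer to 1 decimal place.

92.9 min

Semi-major axis a = 6371 + 426 = 6797 km. Period T = 2π√(a³/μ) = 2π√(6797³/398600) = 5576.8 s = 92.95 min.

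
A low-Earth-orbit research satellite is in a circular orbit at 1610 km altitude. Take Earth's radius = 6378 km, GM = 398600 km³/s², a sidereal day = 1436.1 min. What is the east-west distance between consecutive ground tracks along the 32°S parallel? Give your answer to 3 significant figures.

Semi-major axis a = 6378 + 1610 = 7988 km. Period T = 2π√(a³/μ) = 2π√(7988³/398600) = 7105.1 s = 118.42 min.
Node shift per orbit = (7105.1/86166) × 360° = 29.68°.
Equatorial spacing = 29.68 × 111.3 km/° = 3304 km.
At 32° latitude, spacing = 3304 × cos(32°) = 2802 km.

2800 km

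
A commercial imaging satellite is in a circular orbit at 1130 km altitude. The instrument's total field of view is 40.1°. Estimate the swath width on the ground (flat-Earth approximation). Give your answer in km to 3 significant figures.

Half-angle = 40.1°/2 = 20.05°.
Swath width ≈ 2h·tan(θ/2) = 2 × 1130 × tan(20.05°) = 824.8 km.

825 km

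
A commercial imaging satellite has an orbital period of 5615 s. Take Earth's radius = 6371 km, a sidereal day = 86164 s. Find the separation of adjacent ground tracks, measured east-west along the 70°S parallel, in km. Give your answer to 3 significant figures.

892 km

Node shift per orbit = (5615.0/86164) × 360° = 23.46°.
Equatorial spacing = 23.46 × 111.2 km/° = 2609 km.
At 70° latitude, spacing = 2609 × cos(70°) = 892 km.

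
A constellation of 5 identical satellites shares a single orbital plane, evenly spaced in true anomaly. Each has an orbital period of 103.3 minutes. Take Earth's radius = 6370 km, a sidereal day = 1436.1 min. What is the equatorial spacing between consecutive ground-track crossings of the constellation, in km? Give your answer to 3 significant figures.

576 km

T = 103.3 min = 6198.0 s.
Single-satellite node shift = (6198.0/86166) × 360° = 25.90°.
With 5 satellites evenly phased, successive equator crossings are 25.90/5 = 5.179° apart.
That is 5.179 × 111.2 = 576 km at the equator.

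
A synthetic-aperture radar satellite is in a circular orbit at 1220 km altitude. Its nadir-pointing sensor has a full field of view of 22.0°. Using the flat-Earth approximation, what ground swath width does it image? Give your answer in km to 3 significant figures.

474 km

Half-angle = 22.0°/2 = 11°.
Swath width ≈ 2h·tan(θ/2) = 2 × 1220 × tan(11°) = 474.3 km.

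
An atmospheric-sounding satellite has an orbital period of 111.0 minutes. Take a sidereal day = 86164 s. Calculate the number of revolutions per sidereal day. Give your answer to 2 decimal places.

12.94

T = 111.0 min = 6660.0 s.
Orbits per sidereal day = 86164 / 6660.0 = 12.938.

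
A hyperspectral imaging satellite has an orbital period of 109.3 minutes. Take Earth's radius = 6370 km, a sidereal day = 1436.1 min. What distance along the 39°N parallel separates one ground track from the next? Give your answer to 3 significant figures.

2370 km

T = 109.3 min = 6558.0 s.
Node shift per orbit = (6558.0/86166) × 360° = 27.40°.
Equatorial spacing = 27.40 × 111.2 km/° = 3046 km.
At 39° latitude, spacing = 3046 × cos(39°) = 2367 km.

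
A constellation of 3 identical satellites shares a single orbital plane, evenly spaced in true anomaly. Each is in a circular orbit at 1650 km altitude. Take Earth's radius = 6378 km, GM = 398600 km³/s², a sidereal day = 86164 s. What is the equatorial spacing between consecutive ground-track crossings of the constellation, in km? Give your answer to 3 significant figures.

1110 km

Semi-major axis a = 6378 + 1650 = 8028 km. Period T = 2π√(a³/μ) = 2π√(8028³/398600) = 7158.5 s = 119.31 min.
Single-satellite node shift = (7158.5/86164) × 360° = 29.91°.
With 3 satellites evenly phased, successive equator crossings are 29.91/3 = 9.970° apart.
That is 9.970 × 111.3 = 1110 km at the equator.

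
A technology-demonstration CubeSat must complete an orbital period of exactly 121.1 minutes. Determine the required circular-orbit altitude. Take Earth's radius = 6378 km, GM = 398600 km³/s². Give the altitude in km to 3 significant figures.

1730 km

T = 121.1 min = 7266.0 s.
From T = 2π√(a³/μ): a = (μ T²/4π²)^(1/3) = (398600 × 7266.0² / 4π²)^(1/3) = 8108 km.
Altitude h = a − R = 8108 − 6378 = 1730 km.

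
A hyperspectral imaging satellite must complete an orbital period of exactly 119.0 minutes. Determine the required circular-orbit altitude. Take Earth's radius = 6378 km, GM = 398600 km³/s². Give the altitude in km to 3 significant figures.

1640 km

T = 119.0 min = 7140.0 s.
From T = 2π√(a³/μ): a = (μ T²/4π²)^(1/3) = (398600 × 7140.0² / 4π²)^(1/3) = 8014 km.
Altitude h = a − R = 8014 − 6378 = 1636 km.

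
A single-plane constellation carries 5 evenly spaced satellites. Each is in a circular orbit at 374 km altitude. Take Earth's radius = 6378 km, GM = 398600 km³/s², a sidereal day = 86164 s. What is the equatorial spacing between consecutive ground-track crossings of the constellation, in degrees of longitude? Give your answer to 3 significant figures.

Semi-major axis a = 6378 + 374 = 6752 km. Period T = 2π√(a³/μ) = 2π√(6752³/398600) = 5521.5 s = 92.03 min.
Single-satellite node shift = (5521.5/86164) × 360° = 23.07°.
With 5 satellites evenly phased, successive equator crossings are 23.07/5 = 4.614° apart.

4.61°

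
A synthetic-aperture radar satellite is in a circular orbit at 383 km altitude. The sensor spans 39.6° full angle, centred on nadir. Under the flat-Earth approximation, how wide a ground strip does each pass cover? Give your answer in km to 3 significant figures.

276 km

Half-angle = 39.6°/2 = 19.8°.
Swath width ≈ 2h·tan(θ/2) = 2 × 383 × tan(19.8°) = 275.8 km.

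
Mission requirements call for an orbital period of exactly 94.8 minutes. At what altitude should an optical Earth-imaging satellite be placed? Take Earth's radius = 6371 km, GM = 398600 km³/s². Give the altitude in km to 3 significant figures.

T = 94.8 min = 5688.0 s.
From T = 2π√(a³/μ): a = (μ T²/4π²)^(1/3) = (398600 × 5688.0² / 4π²)^(1/3) = 6887 km.
Altitude h = a − R = 6887 − 6371 = 516 km.

516 km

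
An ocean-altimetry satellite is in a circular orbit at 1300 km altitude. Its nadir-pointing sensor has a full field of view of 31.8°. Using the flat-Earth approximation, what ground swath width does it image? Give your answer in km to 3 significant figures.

741 km

Half-angle = 31.8°/2 = 15.9°.
Swath width ≈ 2h·tan(θ/2) = 2 × 1300 × tan(15.9°) = 740.6 km.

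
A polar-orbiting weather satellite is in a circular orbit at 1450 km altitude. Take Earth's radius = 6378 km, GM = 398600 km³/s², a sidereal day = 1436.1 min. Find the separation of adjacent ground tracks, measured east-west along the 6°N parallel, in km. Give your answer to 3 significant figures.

3190 km

Semi-major axis a = 6378 + 1450 = 7828 km. Period T = 2π√(a³/μ) = 2π√(7828³/398600) = 6892.7 s = 114.88 min.
Node shift per orbit = (6892.7/86166) × 360° = 28.80°.
Equatorial spacing = 28.80 × 111.3 km/° = 3206 km.
At 6° latitude, spacing = 3206 × cos(6°) = 3188 km.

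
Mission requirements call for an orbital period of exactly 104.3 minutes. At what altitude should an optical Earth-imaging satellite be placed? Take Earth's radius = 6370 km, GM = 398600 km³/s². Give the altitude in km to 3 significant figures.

970 km

T = 104.3 min = 6258.0 s.
From T = 2π√(a³/μ): a = (μ T²/4π²)^(1/3) = (398600 × 6258.0² / 4π²)^(1/3) = 7340 km.
Altitude h = a − R = 7340 − 6370 = 970 km.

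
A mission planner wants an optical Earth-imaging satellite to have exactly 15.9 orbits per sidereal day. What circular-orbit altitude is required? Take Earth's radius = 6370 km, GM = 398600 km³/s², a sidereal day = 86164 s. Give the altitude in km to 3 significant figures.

298 km

Required period T = 86164 / 15.9 = 5419.1 s.
From T = 2π√(a³/μ): a = (μ T²/4π²)^(1/3) = (398600 × 5419.1² / 4π²)^(1/3) = 6668 km.
Altitude h = a − R = 6668 − 6370 = 298 km.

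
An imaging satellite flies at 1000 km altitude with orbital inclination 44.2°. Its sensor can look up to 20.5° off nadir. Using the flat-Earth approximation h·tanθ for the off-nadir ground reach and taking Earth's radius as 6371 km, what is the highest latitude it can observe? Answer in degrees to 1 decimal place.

For a prograde orbit the ground track reaches latitude ±i = ±44.2°.
Sensor half-swath on the ground ≈ 1000·tan(20.5°) = 374 km = 3.36° of latitude.
Maximum observable latitude ≈ 44.2 + 3.36 = 47.6°.

47.6°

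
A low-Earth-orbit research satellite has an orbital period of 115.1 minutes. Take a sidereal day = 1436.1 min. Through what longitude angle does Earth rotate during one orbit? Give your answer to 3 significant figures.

28.9°

T = 115.1 min = 6906.0 s.
During one orbit Earth rotates (6906.0 / 86166) × 360° = 28.85°.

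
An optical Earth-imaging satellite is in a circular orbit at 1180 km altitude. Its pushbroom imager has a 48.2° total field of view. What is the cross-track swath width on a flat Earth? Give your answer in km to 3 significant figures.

1060 km

Half-angle = 48.2°/2 = 24.1°.
Swath width ≈ 2h·tan(θ/2) = 2 × 1180 × tan(24.1°) = 1055.7 km.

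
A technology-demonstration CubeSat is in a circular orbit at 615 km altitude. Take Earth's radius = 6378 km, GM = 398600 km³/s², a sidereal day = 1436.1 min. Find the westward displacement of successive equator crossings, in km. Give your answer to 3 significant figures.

Semi-major axis a = 6378 + 615 = 6993 km. Period T = 2π√(a³/μ) = 2π√(6993³/398600) = 5819.8 s = 97.00 min.
During one orbit Earth rotates (5819.8 / 86166) × 360° = 24.31°.
At the equator that is 24.31° × (2π·6378/360) km/° = 24.31 × 111.3 = 2707 km.

2710 km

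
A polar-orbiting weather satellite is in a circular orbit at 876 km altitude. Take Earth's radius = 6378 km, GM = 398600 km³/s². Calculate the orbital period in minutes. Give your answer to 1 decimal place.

Semi-major axis a = 6378 + 876 = 7254 km. Period T = 2π√(a³/μ) = 2π√(7254³/398600) = 6148.6 s = 102.48 min.

102.5 min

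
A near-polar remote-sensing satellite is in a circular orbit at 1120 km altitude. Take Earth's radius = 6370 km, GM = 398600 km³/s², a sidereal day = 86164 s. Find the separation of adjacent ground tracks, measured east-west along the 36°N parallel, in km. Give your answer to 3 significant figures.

2420 km

Semi-major axis a = 6370 + 1120 = 7490 km. Period T = 2π√(a³/μ) = 2π√(7490³/398600) = 6451.1 s = 107.52 min.
Node shift per orbit = (6451.1/86164) × 360° = 26.95°.
Equatorial spacing = 26.95 × 111.2 km/° = 2997 km.
At 36° latitude, spacing = 2997 × cos(36°) = 2424 km.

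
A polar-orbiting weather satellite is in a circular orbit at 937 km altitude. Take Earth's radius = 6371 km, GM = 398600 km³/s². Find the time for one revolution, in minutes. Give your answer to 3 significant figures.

104 min

Semi-major axis a = 6371 + 937 = 7308 km. Period T = 2π√(a³/μ) = 2π√(7308³/398600) = 6217.4 s = 103.62 min.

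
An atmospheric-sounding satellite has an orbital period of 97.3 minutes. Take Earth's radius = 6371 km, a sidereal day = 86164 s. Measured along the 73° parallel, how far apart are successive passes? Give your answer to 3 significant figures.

T = 97.3 min = 5838.0 s.
Node shift per orbit = (5838.0/86164) × 360° = 24.39°.
Equatorial spacing = 24.39 × 111.2 km/° = 2712 km.
At 73° latitude, spacing = 2712 × cos(73°) = 793 km.

793 km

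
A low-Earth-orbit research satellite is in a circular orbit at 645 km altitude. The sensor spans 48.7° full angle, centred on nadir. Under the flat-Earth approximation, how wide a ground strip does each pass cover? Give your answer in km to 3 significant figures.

Half-angle = 48.7°/2 = 24.35°.
Swath width ≈ 2h·tan(θ/2) = 2 × 645 × tan(24.35°) = 583.8 km.

584 km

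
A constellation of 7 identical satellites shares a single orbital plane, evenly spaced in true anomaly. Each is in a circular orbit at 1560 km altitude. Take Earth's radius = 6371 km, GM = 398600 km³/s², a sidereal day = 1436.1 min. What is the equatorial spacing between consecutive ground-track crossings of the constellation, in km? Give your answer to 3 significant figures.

Semi-major axis a = 6371 + 1560 = 7931 km. Period T = 2π√(a³/μ) = 2π√(7931³/398600) = 7029.2 s = 117.15 min.
Single-satellite node shift = (7029.2/86166) × 360° = 29.37°.
With 7 satellites evenly phased, successive equator crossings are 29.37/7 = 4.195° apart.
That is 4.195 × 111.2 = 467 km at the equator.

467 km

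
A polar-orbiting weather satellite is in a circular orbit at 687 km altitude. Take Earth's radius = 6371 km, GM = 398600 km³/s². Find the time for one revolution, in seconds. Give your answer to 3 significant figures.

5900 seconds

Semi-major axis a = 6371 + 687 = 7058 km. Period T = 2π√(a³/μ) = 2π√(7058³/398600) = 5901.1 s = 98.35 min.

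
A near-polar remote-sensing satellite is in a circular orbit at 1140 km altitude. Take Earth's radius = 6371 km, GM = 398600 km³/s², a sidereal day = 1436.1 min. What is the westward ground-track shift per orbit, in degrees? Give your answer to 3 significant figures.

Semi-major axis a = 6371 + 1140 = 7511 km. Period T = 2π√(a³/μ) = 2π√(7511³/398600) = 6478.3 s = 107.97 min.
During one orbit Earth rotates (6478.3 / 86166) × 360° = 27.07°.

27.1°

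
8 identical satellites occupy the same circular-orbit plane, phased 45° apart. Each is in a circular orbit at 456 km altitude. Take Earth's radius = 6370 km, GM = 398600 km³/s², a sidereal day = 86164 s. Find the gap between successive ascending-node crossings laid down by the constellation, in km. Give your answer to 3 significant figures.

326 km

Semi-major axis a = 6370 + 456 = 6826 km. Period T = 2π√(a³/μ) = 2π√(6826³/398600) = 5612.6 s = 93.54 min.
Single-satellite node shift = (5612.6/86164) × 360° = 23.45°.
With 8 satellites evenly phased, successive equator crossings are 23.45/8 = 2.931° apart.
That is 2.931 × 111.2 = 326 km at the equator.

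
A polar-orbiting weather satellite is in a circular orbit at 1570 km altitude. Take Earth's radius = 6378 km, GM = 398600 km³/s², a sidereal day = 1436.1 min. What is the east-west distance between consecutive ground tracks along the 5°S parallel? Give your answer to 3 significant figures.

Semi-major axis a = 6378 + 1570 = 7948 km. Period T = 2π√(a³/μ) = 2π√(7948³/398600) = 7051.8 s = 117.53 min.
Node shift per orbit = (7051.8/86166) × 360° = 29.46°.
Equatorial spacing = 29.46 × 111.3 km/° = 3280 km.
At 5° latitude, spacing = 3280 × cos(5°) = 3267 km.

3270 km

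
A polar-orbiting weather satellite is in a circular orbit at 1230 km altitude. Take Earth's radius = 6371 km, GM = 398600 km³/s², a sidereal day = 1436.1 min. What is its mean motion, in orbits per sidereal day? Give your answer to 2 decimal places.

13.07

Semi-major axis a = 6371 + 1230 = 7601 km. Period T = 2π√(a³/μ) = 2π√(7601³/398600) = 6595.0 s = 109.92 min.
Orbits per sidereal day = 86166 / 6595.0 = 13.065.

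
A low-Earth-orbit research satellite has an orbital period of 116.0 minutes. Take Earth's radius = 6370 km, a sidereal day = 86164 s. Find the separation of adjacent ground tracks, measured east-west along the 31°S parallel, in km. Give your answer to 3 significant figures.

T = 116.0 min = 6960.0 s.
Node shift per orbit = (6960.0/86164) × 360° = 29.08°.
Equatorial spacing = 29.08 × 111.2 km/° = 3233 km.
At 31° latitude, spacing = 3233 × cos(31°) = 2771 km.

2770 km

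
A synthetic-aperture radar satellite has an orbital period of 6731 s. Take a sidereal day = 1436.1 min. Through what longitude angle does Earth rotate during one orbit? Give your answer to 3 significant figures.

28.1°

During one orbit Earth rotates (6731.0 / 86166) × 360° = 28.12°.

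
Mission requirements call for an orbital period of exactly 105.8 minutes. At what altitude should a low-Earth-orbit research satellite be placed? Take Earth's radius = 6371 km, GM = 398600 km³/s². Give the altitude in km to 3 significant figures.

T = 105.8 min = 6348.0 s.
From T = 2π√(a³/μ): a = (μ T²/4π²)^(1/3) = (398600 × 6348.0² / 4π²)^(1/3) = 7410 km.
Altitude h = a − R = 7410 − 6371 = 1039 km.

1040 km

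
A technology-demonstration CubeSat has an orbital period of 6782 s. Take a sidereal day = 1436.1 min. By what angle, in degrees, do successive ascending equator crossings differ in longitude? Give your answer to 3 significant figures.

During one orbit Earth rotates (6782.0 / 86166) × 360° = 28.34°.

28.3°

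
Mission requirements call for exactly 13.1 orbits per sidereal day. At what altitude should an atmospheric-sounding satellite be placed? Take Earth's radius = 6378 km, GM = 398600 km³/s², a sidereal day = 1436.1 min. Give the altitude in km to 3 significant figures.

Required period T = 86166 / 13.1 = 6577.6 s.
From T = 2π√(a³/μ): a = (μ T²/4π²)^(1/3) = (398600 × 6577.6² / 4π²)^(1/3) = 7588 km.
Altitude h = a − R = 7588 − 6378 = 1210 km.

1210 km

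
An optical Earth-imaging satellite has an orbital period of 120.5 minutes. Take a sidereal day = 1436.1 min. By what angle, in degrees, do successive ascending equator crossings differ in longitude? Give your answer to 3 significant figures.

T = 120.5 min = 7230.0 s.
During one orbit Earth rotates (7230.0 / 86166) × 360° = 30.21°.

30.2°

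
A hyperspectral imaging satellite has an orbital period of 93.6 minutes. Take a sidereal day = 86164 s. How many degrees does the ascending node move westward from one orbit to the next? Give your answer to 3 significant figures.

T = 93.6 min = 5616.0 s.
During one orbit Earth rotates (5616.0 / 86164) × 360° = 23.46°.

23.5°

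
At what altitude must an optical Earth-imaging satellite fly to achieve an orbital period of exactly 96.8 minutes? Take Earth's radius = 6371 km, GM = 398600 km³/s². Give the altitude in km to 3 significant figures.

613 km

T = 96.8 min = 5808.0 s.
From T = 2π√(a³/μ): a = (μ T²/4π²)^(1/3) = (398600 × 5808.0² / 4π²)^(1/3) = 6984 km.
Altitude h = a − R = 6984 − 6371 = 613 km.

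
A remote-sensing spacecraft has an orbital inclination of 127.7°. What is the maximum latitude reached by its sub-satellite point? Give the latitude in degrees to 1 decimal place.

52.3°

Retrograde orbit: the ground track reaches ±(180° − i) = ±(180 − 127.7) = ±52.3°.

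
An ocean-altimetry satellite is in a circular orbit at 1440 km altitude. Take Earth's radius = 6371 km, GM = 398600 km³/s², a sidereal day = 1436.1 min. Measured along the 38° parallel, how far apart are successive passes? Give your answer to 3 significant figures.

Semi-major axis a = 6371 + 1440 = 7811 km. Period T = 2π√(a³/μ) = 2π√(7811³/398600) = 6870.2 s = 114.50 min.
Node shift per orbit = (6870.2/86166) × 360° = 28.70°.
Equatorial spacing = 28.70 × 111.2 km/° = 3192 km.
At 38° latitude, spacing = 3192 × cos(38°) = 2515 km.

2520 km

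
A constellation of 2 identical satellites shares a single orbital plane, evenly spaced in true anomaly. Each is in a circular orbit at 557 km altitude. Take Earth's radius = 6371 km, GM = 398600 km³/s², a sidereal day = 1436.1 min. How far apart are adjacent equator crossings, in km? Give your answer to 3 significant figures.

Semi-major axis a = 6371 + 557 = 6928 km. Period T = 2π√(a³/μ) = 2π√(6928³/398600) = 5738.8 s = 95.65 min.
Single-satellite node shift = (5738.8/86166) × 360° = 23.98°.
With 2 satellites evenly phased, successive equator crossings are 23.98/2 = 11.988° apart.
That is 11.988 × 111.2 = 1333 km at the equator.

1330 km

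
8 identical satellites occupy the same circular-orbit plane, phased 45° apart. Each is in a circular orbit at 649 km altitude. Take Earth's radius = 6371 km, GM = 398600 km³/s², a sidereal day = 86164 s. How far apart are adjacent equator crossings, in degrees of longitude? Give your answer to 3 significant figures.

Semi-major axis a = 6371 + 649 = 7020 km. Period T = 2π√(a³/μ) = 2π√(7020³/398600) = 5853.5 s = 97.56 min.
Single-satellite node shift = (5853.5/86164) × 360° = 24.46°.
With 8 satellites evenly phased, successive equator crossings are 24.46/8 = 3.057° apart.

3.06°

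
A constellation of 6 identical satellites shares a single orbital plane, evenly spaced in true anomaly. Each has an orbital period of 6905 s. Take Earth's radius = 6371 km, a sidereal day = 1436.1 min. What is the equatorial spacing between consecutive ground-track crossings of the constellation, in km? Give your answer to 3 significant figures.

Single-satellite node shift = (6905.0/86166) × 360° = 28.85°.
With 6 satellites evenly phased, successive equator crossings are 28.85/6 = 4.808° apart.
That is 4.808 × 111.2 = 535 km at the equator.

535 km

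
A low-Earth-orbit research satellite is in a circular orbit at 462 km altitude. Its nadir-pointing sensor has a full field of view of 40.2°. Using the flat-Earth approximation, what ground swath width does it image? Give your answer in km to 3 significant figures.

338 km

Half-angle = 40.2°/2 = 20.1°.
Swath width ≈ 2h·tan(θ/2) = 2 × 462 × tan(20.1°) = 338.1 km.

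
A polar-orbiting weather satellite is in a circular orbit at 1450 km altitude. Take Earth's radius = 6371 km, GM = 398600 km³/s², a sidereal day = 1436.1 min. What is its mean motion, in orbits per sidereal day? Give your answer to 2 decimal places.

12.52

Semi-major axis a = 6371 + 1450 = 7821 km. Period T = 2π√(a³/μ) = 2π√(7821³/398600) = 6883.4 s = 114.72 min.
Orbits per sidereal day = 86166 / 6883.4 = 12.518.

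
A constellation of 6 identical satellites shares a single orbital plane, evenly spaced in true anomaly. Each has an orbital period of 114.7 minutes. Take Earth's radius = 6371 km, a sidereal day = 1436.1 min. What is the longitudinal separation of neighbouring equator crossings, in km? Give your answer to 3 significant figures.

533 km

T = 114.7 min = 6882.0 s.
Single-satellite node shift = (6882.0/86166) × 360° = 28.75°.
With 6 satellites evenly phased, successive equator crossings are 28.75/6 = 4.792° apart.
That is 4.792 × 111.2 = 533 km at the equator.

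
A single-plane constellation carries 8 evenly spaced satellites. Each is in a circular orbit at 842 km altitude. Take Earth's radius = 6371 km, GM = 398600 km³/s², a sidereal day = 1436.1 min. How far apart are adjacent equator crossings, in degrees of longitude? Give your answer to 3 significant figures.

Semi-major axis a = 6371 + 842 = 7213 km. Period T = 2π√(a³/μ) = 2π√(7213³/398600) = 6096.6 s = 101.61 min.
Single-satellite node shift = (6096.6/86166) × 360° = 25.47°.
With 8 satellites evenly phased, successive equator crossings are 25.47/8 = 3.184° apart.

3.18°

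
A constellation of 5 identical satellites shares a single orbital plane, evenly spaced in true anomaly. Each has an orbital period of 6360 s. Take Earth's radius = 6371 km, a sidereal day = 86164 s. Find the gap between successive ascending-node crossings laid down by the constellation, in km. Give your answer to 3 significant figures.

Single-satellite node shift = (6360.0/86164) × 360° = 26.57°.
With 5 satellites evenly phased, successive equator crossings are 26.57/5 = 5.315° apart.
That is 5.315 × 111.2 = 591 km at the equator.

591 km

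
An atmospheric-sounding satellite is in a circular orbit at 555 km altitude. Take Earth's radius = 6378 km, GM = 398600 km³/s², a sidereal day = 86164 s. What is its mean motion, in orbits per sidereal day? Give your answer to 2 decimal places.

Semi-major axis a = 6378 + 555 = 6933 km. Period T = 2π√(a³/μ) = 2π√(6933³/398600) = 5745.0 s = 95.75 min.
Orbits per sidereal day = 86164 / 5745.0 = 14.998.

15.00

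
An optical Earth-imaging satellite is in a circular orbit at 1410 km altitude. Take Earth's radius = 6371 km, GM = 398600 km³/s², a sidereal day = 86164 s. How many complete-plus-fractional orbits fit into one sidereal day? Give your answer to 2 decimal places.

12.61

Semi-major axis a = 6371 + 1410 = 7781 km. Period T = 2π√(a³/μ) = 2π√(7781³/398600) = 6830.7 s = 113.84 min.
Orbits per sidereal day = 86164 / 6830.7 = 12.614.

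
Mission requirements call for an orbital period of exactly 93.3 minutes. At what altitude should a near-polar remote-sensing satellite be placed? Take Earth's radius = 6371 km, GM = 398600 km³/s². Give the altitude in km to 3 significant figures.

T = 93.3 min = 5598.0 s.
From T = 2π√(a³/μ): a = (μ T²/4π²)^(1/3) = (398600 × 5598.0² / 4π²)^(1/3) = 6814 km.
Altitude h = a − R = 6814 − 6371 = 443 km.

443 km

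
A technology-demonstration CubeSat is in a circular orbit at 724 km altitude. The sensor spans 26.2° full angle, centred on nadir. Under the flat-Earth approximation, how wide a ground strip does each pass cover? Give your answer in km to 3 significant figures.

337 km

Half-angle = 26.2°/2 = 13.1°.
Swath width ≈ 2h·tan(θ/2) = 2 × 724 × tan(13.1°) = 337.0 km.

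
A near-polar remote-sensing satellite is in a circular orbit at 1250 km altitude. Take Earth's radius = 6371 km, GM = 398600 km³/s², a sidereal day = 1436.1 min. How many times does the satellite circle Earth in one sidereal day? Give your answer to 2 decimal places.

13.01

Semi-major axis a = 6371 + 1250 = 7621 km. Period T = 2π√(a³/μ) = 2π√(7621³/398600) = 6621.1 s = 110.35 min.
Orbits per sidereal day = 86166 / 6621.1 = 13.014.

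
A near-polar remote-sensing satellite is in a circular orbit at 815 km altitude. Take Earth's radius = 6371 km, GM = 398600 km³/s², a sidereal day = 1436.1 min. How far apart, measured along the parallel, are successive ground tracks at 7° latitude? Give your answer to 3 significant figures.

Semi-major axis a = 6371 + 815 = 7186 km. Period T = 2π√(a³/μ) = 2π√(7186³/398600) = 6062.4 s = 101.04 min.
Node shift per orbit = (6062.4/86166) × 360° = 25.33°.
Equatorial spacing = 25.33 × 111.2 km/° = 2816 km.
At 7° latitude, spacing = 2816 × cos(7°) = 2795 km.

2800 km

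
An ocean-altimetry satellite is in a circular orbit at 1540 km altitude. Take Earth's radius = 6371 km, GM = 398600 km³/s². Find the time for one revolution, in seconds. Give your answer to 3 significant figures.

7000 seconds

Semi-major axis a = 6371 + 1540 = 7911 km. Period T = 2π√(a³/μ) = 2π√(7911³/398600) = 7002.6 s = 116.71 min.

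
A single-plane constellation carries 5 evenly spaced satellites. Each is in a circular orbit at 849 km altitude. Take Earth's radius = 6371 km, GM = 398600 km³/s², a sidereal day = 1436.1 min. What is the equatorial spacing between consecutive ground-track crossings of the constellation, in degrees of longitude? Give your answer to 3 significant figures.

5.10°

Semi-major axis a = 6371 + 849 = 7220 km. Period T = 2π√(a³/μ) = 2π√(7220³/398600) = 6105.4 s = 101.76 min.
Single-satellite node shift = (6105.4/86166) × 360° = 25.51°.
With 5 satellites evenly phased, successive equator crossings are 25.51/5 = 5.102° apart.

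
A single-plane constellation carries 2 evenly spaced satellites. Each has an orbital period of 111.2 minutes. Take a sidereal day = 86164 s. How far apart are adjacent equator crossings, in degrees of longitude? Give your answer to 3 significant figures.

T = 111.2 min = 6672.0 s.
Single-satellite node shift = (6672.0/86164) × 360° = 27.88°.
With 2 satellites evenly phased, successive equator crossings are 27.88/2 = 13.938° apart.

13.9°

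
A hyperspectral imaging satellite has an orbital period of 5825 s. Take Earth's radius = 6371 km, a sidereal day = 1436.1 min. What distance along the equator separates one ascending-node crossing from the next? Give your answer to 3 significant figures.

2710 km

During one orbit Earth rotates (5825.0 / 86166) × 360° = 24.34°.
At the equator that is 24.34° × (2π·6371/360) km/° = 24.34 × 111.2 = 2706 km.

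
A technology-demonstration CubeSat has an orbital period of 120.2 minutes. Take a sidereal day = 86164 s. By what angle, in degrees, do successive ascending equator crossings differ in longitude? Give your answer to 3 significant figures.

T = 120.2 min = 7212.0 s.
During one orbit Earth rotates (7212.0 / 86164) × 360° = 30.13°.

30.1°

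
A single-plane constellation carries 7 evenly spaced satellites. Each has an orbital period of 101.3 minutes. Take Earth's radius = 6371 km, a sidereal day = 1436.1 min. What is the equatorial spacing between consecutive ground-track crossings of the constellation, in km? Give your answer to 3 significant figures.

T = 101.3 min = 6078.0 s.
Single-satellite node shift = (6078.0/86166) × 360° = 25.39°.
With 7 satellites evenly phased, successive equator crossings are 25.39/7 = 3.628° apart.
That is 3.628 × 111.2 = 403 km at the equator.

403 km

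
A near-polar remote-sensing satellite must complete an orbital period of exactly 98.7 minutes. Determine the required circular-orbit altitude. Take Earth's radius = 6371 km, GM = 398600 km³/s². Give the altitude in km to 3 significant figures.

704 km

T = 98.7 min = 5922.0 s.
From T = 2π√(a³/μ): a = (μ T²/4π²)^(1/3) = (398600 × 5922.0² / 4π²)^(1/3) = 7075 km.
Altitude h = a − R = 7075 − 6371 = 704 km.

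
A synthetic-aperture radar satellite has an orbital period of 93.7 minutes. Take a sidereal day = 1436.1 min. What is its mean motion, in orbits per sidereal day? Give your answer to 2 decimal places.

T = 93.7 min = 5622.0 s.
Orbits per sidereal day = 86166 / 5622.0 = 15.327.

15.33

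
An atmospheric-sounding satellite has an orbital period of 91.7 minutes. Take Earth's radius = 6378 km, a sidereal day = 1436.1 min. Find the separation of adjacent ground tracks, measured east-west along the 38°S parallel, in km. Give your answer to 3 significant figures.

2020 km

T = 91.7 min = 5502.0 s.
Node shift per orbit = (5502.0/86166) × 360° = 22.99°.
Equatorial spacing = 22.99 × 111.3 km/° = 2559 km.
At 38° latitude, spacing = 2559 × cos(38°) = 2016 km.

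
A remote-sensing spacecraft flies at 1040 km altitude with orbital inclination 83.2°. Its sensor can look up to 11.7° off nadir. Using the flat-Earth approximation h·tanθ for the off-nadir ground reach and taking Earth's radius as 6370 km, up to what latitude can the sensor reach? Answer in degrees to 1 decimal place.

85.1°

For a prograde orbit the ground track reaches latitude ±i = ±83.2°.
Sensor half-swath on the ground ≈ 1040·tan(11.7°) = 215 km = 1.94° of latitude.
Maximum observable latitude ≈ 83.2 + 1.94 = 85.1°.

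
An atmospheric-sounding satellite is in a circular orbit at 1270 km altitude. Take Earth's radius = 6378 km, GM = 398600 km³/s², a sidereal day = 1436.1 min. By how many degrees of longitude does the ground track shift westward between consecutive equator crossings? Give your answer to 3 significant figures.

27.8°

Semi-major axis a = 6378 + 1270 = 7648 km. Period T = 2π√(a³/μ) = 2π√(7648³/398600) = 6656.3 s = 110.94 min.
During one orbit Earth rotates (6656.3 / 86166) × 360° = 27.81°.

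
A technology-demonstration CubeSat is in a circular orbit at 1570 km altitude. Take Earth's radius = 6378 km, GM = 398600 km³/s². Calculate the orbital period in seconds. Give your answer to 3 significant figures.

7050 seconds

Semi-major axis a = 6378 + 1570 = 7948 km. Period T = 2π√(a³/μ) = 2π√(7948³/398600) = 7051.8 s = 117.53 min.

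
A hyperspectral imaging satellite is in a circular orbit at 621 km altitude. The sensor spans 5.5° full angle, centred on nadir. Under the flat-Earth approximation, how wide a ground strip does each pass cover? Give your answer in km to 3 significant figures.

Half-angle = 5.5°/2 = 2.75°.
Swath width ≈ 2h·tan(θ/2) = 2 × 621 × tan(2.75°) = 59.7 km.

59.7 km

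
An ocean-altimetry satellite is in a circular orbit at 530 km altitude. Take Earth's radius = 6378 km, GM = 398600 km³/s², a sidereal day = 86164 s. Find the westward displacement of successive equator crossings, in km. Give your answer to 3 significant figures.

2660 km

Semi-major axis a = 6378 + 530 = 6908 km. Period T = 2π√(a³/μ) = 2π√(6908³/398600) = 5714.0 s = 95.23 min.
During one orbit Earth rotates (5714.0 / 86164) × 360° = 23.87°.
At the equator that is 23.87° × (2π·6378/360) km/° = 23.87 × 111.3 = 2658 km.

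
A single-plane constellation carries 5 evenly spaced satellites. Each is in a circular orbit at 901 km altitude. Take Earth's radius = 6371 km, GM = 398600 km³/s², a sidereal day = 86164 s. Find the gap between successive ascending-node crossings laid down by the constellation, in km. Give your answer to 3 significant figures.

Semi-major axis a = 6371 + 901 = 7272 km. Period T = 2π√(a³/μ) = 2π√(7272³/398600) = 6171.5 s = 102.86 min.
Single-satellite node shift = (6171.5/86164) × 360° = 25.79°.
With 5 satellites evenly phased, successive equator crossings are 25.79/5 = 5.157° apart.
That is 5.157 × 111.2 = 573 km at the equator.

573 km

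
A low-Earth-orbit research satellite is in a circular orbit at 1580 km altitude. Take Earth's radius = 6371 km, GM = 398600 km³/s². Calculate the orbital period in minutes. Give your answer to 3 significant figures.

118 min

Semi-major axis a = 6371 + 1580 = 7951 km. Period T = 2π√(a³/μ) = 2π√(7951³/398600) = 7055.8 s = 117.60 min.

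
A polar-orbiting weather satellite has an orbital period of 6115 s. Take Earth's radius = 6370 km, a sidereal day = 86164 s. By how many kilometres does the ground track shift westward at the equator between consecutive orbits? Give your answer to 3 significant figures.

During one orbit Earth rotates (6115.0 / 86164) × 360° = 25.55°.
At the equator that is 25.55° × (2π·6370/360) km/° = 25.55 × 111.2 = 2840 km.

2840 km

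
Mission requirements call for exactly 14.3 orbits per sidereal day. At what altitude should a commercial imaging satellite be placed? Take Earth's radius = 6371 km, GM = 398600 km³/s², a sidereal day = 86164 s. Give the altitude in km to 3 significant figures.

Required period T = 86164 / 14.3 = 6025.5 s.
From T = 2π√(a³/μ): a = (μ T²/4π²)^(1/3) = (398600 × 6025.5² / 4π²)^(1/3) = 7157 km.
Altitude h = a − R = 7157 − 6371 = 786 km.

786 km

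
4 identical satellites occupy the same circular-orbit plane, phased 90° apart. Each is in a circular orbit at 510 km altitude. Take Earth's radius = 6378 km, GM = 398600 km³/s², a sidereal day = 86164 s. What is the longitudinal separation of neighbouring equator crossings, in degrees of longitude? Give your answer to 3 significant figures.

Semi-major axis a = 6378 + 510 = 6888 km. Period T = 2π√(a³/μ) = 2π√(6888³/398600) = 5689.2 s = 94.82 min.
Single-satellite node shift = (5689.2/86164) × 360° = 23.77°.
With 4 satellites evenly phased, successive equator crossings are 23.77/4 = 5.942° apart.

5.94°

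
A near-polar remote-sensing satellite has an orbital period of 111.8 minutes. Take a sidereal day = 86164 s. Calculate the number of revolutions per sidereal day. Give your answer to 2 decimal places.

T = 111.8 min = 6708.0 s.
Orbits per sidereal day = 86164 / 6708.0 = 12.845.

12.84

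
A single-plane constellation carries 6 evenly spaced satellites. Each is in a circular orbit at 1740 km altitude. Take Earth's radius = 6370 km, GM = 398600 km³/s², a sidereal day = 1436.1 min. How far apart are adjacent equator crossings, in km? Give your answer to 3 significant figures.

563 km

Semi-major axis a = 6370 + 1740 = 8110 km. Period T = 2π√(a³/μ) = 2π√(8110³/398600) = 7268.5 s = 121.14 min.
Single-satellite node shift = (7268.5/86166) × 360° = 30.37°.
With 6 satellites evenly phased, successive equator crossings are 30.37/6 = 5.061° apart.
That is 5.061 × 111.2 = 563 km at the equator.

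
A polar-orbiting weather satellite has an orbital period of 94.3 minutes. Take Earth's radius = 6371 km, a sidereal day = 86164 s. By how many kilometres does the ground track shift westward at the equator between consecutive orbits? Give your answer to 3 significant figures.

2630 km

T = 94.3 min = 5658.0 s.
During one orbit Earth rotates (5658.0 / 86164) × 360° = 23.64°.
At the equator that is 23.64° × (2π·6371/360) km/° = 23.64 × 111.2 = 2629 km.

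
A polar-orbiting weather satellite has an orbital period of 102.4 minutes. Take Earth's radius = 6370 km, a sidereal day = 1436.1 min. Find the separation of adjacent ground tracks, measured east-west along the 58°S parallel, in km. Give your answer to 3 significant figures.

T = 102.4 min = 6144.0 s.
Node shift per orbit = (6144.0/86166) × 360° = 25.67°.
Equatorial spacing = 25.67 × 111.2 km/° = 2854 km.
At 58° latitude, spacing = 2854 × cos(58°) = 1512 km.

1510 km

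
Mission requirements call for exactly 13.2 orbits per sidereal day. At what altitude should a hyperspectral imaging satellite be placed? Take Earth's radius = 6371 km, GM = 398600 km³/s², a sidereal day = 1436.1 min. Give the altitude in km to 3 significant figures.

1180 km

Required period T = 86166 / 13.2 = 6527.7 s.
From T = 2π√(a³/μ): a = (μ T²/4π²)^(1/3) = (398600 × 6527.7² / 4π²)^(1/3) = 7549 km.
Altitude h = a − R = 7549 − 6371 = 1178 km.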